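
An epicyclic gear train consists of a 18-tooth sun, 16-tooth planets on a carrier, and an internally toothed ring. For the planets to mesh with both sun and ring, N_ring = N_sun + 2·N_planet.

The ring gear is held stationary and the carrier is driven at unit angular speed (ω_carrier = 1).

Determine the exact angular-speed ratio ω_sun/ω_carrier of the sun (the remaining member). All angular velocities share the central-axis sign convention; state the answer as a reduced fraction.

N_ring = 18 + 2·16 = 50
18(ω_s−ω_c) = −50(ω_r−ω_c),  ω_r=0, ω_c=1
ω_s = 1 − (50/18)(0−1) = 34/9
ω_s/ω_c = 34/9

34/9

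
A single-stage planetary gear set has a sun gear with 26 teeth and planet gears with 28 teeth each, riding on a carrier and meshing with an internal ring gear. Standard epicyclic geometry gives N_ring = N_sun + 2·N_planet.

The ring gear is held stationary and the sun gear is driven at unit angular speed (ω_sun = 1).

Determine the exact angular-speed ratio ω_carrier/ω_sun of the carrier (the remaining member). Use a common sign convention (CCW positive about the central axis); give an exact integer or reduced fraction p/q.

13/54

N_ring = 26 + 2·28 = 82
26(ω_s−ω_c) = −82(ω_r−ω_c),  ω_r=0, ω_s=1
26(1−ω_c) = −82(0−ω_c)  ⇒  108ω_c = 26  ⇒  ω_c = 13/54
ω_c/ω_s = 13/54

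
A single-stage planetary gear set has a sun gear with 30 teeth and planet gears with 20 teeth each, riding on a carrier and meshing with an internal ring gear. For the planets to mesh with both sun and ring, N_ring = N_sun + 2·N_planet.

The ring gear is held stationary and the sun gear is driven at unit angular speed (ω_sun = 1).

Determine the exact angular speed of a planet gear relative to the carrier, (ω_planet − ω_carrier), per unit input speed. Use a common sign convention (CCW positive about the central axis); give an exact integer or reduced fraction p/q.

N_ring = 30 + 2·20 = 70
30(ω_s−ω_c) = −70(ω_r−ω_c),  ω_r=0, ω_s=1
30(1−ω_c) = −70(0−ω_c)  ⇒  100ω_c = 30  ⇒  ω_c = 3/10
sun–planet: 30·(1−3/10) = −20·(ω_p−ω_c)  ⇒  ω_p−ω_c = −(30/20)·(7/10) = -21/20

-21/20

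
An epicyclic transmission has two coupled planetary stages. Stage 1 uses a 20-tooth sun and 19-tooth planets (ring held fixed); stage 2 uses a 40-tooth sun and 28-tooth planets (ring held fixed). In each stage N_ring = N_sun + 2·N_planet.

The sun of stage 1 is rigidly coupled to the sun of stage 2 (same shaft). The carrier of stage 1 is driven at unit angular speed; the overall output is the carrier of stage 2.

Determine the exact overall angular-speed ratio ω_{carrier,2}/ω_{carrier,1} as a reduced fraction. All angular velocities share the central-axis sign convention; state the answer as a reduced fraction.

Stage 1: N_ring = 20 + 2·19 = 58
Stage 1: 20(ω_s−ω_c) = −58(ω_r−ω_c),  ω_r=0, ω_c=1
Stage 1: ω_s = 1 − (58/20)(0−1) = 39/10
  ⇒ ω_s¹/ω_c¹ = 39/10
Stage 2: N_ring = 40 + 2·28 = 96
Stage 2: 40(ω_s−ω_c) = −96(ω_r−ω_c),  ω_r=0, ω_s=1
Stage 2: 40(1−ω_c) = −96(0−ω_c)  ⇒  136ω_c = 40  ⇒  ω_c = 5/17
  ⇒ ω_c²/ω_s² = 5/17
Coupling ω_s² = ω_s¹ ⇒ overall = 39/10 × 5/17 = 39/34

39/34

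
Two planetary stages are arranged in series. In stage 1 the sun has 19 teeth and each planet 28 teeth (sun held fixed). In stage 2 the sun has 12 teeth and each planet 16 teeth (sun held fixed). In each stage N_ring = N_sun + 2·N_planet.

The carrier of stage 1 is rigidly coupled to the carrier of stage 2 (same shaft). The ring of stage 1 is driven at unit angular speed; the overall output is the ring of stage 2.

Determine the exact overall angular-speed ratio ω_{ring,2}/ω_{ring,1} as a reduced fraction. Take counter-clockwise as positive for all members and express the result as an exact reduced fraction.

Stage 1: N_ring = 19 + 2·28 = 75
Stage 1: 19(ω_s−ω_c) = −75(ω_r−ω_c),  ω_s=0, ω_r=1
Stage 1: 19(0−ω_c) = −75(1−ω_c)  ⇒  94ω_c = 75  ⇒  ω_c = 75/94
  ⇒ ω_c¹/ω_r¹ = 75/94
Stage 2: N_ring = 12 + 2·16 = 44
Stage 2: 12(ω_s−ω_c) = −44(ω_r−ω_c),  ω_s=0, ω_c=1
Stage 2: ω_r = 1 − (12/44)(0−1) = 14/11
  ⇒ ω_r²/ω_c² = 14/11
Coupling ω_c² = ω_c¹ ⇒ overall = 75/94 × 14/11 = 525/517

525/517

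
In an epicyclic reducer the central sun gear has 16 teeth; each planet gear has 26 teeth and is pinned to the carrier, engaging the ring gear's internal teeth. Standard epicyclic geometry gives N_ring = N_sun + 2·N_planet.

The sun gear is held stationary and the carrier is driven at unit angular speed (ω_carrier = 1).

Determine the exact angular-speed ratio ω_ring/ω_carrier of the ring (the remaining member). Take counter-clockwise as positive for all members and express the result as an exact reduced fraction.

21/17

N_ring = 16 + 2·26 = 68
16(ω_s−ω_c) = −68(ω_r−ω_c),  ω_s=0, ω_c=1
ω_r = 1 − (16/68)(0−1) = 21/17
ω_r/ω_c = 21/17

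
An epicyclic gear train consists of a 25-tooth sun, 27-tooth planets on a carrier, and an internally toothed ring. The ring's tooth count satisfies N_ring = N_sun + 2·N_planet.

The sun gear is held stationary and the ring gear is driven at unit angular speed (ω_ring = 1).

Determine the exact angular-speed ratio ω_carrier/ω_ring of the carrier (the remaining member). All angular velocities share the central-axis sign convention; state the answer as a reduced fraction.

N_ring = 25 + 2·27 = 79
25(ω_s−ω_c) = −79(ω_r−ω_c),  ω_s=0, ω_r=1
25(0−ω_c) = −79(1−ω_c)  ⇒  104ω_c = 79  ⇒  ω_c = 79/104
ω_c/ω_r = 79/104

79/104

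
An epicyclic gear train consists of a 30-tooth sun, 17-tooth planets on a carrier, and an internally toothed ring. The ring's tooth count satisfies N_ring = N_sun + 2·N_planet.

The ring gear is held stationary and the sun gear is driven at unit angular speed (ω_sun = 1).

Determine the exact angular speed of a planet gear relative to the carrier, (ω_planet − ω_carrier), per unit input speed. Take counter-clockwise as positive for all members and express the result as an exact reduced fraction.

N_ring = 30 + 2·17 = 64
30(ω_s−ω_c) = −64(ω_r−ω_c),  ω_r=0, ω_s=1
30(1−ω_c) = −64(0−ω_c)  ⇒  94ω_c = 30  ⇒  ω_c = 15/47
sun–planet: 30·(1−15/47) = −17·(ω_p−ω_c)  ⇒  ω_p−ω_c = −(30/17)·(32/47) = -960/799

-960/799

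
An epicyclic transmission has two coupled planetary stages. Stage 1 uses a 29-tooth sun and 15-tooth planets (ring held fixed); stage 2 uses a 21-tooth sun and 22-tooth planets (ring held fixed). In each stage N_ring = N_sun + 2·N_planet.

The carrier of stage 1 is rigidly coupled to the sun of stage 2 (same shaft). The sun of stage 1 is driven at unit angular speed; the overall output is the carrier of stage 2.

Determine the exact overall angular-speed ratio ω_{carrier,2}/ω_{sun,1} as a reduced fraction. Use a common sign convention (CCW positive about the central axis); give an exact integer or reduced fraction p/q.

609/7568

Stage 1: N_ring = 29 + 2·15 = 59
Stage 1: 29(ω_s−ω_c) = −59(ω_r−ω_c),  ω_r=0, ω_s=1
Stage 1: 29(1−ω_c) = −59(0−ω_c)  ⇒  88ω_c = 29  ⇒  ω_c = 29/88
  ⇒ ω_c¹/ω_s¹ = 29/88
Stage 2: N_ring = 21 + 2·22 = 65
Stage 2: 21(ω_s−ω_c) = −65(ω_r−ω_c),  ω_r=0, ω_s=1
Stage 2: 21(1−ω_c) = −65(0−ω_c)  ⇒  86ω_c = 21  ⇒  ω_c = 21/86
  ⇒ ω_c²/ω_s² = 21/86
Coupling ω_s² = ω_c¹ ⇒ overall = 29/88 × 21/86 = 609/7568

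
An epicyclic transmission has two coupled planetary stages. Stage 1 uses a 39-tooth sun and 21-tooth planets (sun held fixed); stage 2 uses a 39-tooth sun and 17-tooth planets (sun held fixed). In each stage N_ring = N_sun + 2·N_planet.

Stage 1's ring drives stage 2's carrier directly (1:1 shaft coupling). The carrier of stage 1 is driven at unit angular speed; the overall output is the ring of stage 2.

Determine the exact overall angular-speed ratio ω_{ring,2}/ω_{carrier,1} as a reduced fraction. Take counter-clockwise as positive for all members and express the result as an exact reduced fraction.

4480/1971

Stage 1: N_ring = 39 + 2·21 = 81
Stage 1: 39(ω_s−ω_c) = −81(ω_r−ω_c),  ω_s=0, ω_c=1
Stage 1: ω_r = 1 − (39/81)(0−1) = 40/27
  ⇒ ω_r¹/ω_c¹ = 40/27
Stage 2: N_ring = 39 + 2·17 = 73
Stage 2: 39(ω_s−ω_c) = −73(ω_r−ω_c),  ω_s=0, ω_c=1
Stage 2: ω_r = 1 − (39/73)(0−1) = 112/73
  ⇒ ω_r²/ω_c² = 112/73
Coupling ω_c² = ω_r¹ ⇒ overall = 40/27 × 112/73 = 4480/1971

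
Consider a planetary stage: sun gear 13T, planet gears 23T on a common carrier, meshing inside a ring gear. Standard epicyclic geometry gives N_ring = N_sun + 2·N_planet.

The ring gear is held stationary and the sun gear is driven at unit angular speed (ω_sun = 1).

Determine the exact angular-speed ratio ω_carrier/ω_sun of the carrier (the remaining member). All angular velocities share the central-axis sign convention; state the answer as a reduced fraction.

13/72

N_ring = 13 + 2·23 = 59
13(ω_s−ω_c) = −59(ω_r−ω_c),  ω_r=0, ω_s=1
13(1−ω_c) = −59(0−ω_c)  ⇒  72ω_c = 13  ⇒  ω_c = 13/72
ω_c/ω_s = 13/72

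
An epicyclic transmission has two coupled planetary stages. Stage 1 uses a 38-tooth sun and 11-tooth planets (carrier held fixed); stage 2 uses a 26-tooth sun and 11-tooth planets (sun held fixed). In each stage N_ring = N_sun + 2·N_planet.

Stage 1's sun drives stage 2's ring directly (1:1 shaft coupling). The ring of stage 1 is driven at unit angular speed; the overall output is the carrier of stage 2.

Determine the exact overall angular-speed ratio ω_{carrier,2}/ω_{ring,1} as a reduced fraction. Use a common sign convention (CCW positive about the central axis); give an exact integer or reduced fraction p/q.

-720/703

Stage 1: N_ring = 38 + 2·11 = 60
Stage 1: 38(ω_s−ω_c) = −60(ω_r−ω_c),  ω_c=0, ω_r=1
Stage 1: ω_s = 0 − (60/38)(1−0) = -30/19
  ⇒ ω_s¹/ω_r¹ = -30/19
Stage 2: N_ring = 26 + 2·11 = 48
Stage 2: 26(ω_s−ω_c) = −48(ω_r−ω_c),  ω_s=0, ω_r=1
Stage 2: 26(0−ω_c) = −48(1−ω_c)  ⇒  74ω_c = 48  ⇒  ω_c = 24/37
  ⇒ ω_c²/ω_r² = 24/37
Coupling ω_r² = ω_s¹ ⇒ overall = -30/19 × 24/37 = -720/703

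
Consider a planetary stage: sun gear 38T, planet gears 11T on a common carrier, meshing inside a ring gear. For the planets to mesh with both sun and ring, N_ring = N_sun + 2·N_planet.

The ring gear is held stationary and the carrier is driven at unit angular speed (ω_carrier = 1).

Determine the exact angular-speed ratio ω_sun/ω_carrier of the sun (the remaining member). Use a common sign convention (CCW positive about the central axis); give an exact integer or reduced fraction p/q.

N_ring = 38 + 2·11 = 60
38(ω_s−ω_c) = −60(ω_r−ω_c),  ω_r=0, ω_c=1
ω_s = 1 − (60/38)(0−1) = 49/19
ω_s/ω_c = 49/19

49/19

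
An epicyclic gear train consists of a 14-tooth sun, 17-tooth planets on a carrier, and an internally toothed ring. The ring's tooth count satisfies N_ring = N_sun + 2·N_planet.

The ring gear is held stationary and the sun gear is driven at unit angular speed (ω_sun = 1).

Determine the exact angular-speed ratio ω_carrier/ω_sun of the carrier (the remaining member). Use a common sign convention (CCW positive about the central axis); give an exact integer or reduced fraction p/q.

7/31

N_ring = 14 + 2·17 = 48
14(ω_s−ω_c) = −48(ω_r−ω_c),  ω_r=0, ω_s=1
14(1−ω_c) = −48(0−ω_c)  ⇒  62ω_c = 14  ⇒  ω_c = 7/31
ω_c/ω_s = 7/31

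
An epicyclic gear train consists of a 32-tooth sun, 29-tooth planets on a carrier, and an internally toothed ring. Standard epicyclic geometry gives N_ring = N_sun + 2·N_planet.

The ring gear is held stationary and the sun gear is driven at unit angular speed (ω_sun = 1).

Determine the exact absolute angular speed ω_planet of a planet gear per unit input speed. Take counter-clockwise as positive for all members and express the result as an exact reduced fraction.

-16/29

N_ring = 32 + 2·29 = 90
32(ω_s−ω_c) = −90(ω_r−ω_c),  ω_r=0, ω_s=1
32(1−ω_c) = −90(0−ω_c)  ⇒  122ω_c = 32  ⇒  ω_c = 16/61
sun–planet: 32·(1−16/61) = −29·(ω_p−ω_c)  ⇒  ω_p−ω_c = −(32/29)·(45/61) = -1440/1769
ω_p = 16/61 − 1440/1769 = -16/29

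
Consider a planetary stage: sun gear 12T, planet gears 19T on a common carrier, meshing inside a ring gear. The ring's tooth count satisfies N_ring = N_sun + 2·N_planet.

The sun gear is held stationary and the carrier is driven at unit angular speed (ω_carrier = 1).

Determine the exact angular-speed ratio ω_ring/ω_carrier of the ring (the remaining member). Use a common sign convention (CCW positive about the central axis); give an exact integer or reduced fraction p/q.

31/25

N_ring = 12 + 2·19 = 50
12(ω_s−ω_c) = −50(ω_r−ω_c),  ω_s=0, ω_c=1
ω_r = 1 − (12/50)(0−1) = 31/25
ω_r/ω_c = 31/25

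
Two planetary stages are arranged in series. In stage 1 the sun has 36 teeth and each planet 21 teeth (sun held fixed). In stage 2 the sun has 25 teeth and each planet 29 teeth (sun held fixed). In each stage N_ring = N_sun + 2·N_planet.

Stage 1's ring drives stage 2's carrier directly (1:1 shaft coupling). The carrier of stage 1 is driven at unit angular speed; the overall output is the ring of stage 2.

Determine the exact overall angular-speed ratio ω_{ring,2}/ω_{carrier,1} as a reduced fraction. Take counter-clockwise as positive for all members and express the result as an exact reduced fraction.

Stage 1: N_ring = 36 + 2·21 = 78
Stage 1: 36(ω_s−ω_c) = −78(ω_r−ω_c),  ω_s=0, ω_c=1
Stage 1: ω_r = 1 − (36/78)(0−1) = 19/13
  ⇒ ω_r¹/ω_c¹ = 19/13
Stage 2: N_ring = 25 + 2·29 = 83
Stage 2: 25(ω_s−ω_c) = −83(ω_r−ω_c),  ω_s=0, ω_c=1
Stage 2: ω_r = 1 − (25/83)(0−1) = 108/83
  ⇒ ω_r²/ω_c² = 108/83
Coupling ω_c² = ω_r¹ ⇒ overall = 19/13 × 108/83 = 2052/1079

2052/1079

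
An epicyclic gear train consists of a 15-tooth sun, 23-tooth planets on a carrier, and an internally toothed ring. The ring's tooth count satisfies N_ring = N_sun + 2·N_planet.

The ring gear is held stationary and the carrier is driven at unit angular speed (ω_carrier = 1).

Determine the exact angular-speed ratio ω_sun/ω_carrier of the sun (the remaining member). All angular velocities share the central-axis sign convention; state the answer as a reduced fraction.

N_ring = 15 + 2·23 = 61
15(ω_s−ω_c) = −61(ω_r−ω_c),  ω_r=0, ω_c=1
ω_s = 1 − (61/15)(0−1) = 76/15
ω_s/ω_c = 76/15

76/15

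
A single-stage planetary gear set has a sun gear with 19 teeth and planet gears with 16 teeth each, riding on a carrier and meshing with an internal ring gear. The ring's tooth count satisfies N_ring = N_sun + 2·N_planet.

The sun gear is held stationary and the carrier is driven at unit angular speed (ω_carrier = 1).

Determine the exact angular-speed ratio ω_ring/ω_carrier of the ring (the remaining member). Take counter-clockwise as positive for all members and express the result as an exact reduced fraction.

70/51

N_ring = 19 + 2·16 = 51
19(ω_s−ω_c) = −51(ω_r−ω_c),  ω_s=0, ω_c=1
ω_r = 1 − (19/51)(0−1) = 70/51
ω_r/ω_c = 70/51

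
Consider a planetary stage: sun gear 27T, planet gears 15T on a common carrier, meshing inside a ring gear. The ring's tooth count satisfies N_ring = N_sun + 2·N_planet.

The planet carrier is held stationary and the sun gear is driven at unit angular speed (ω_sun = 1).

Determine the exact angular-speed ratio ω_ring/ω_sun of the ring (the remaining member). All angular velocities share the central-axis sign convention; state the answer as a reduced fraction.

N_ring = 27 + 2·15 = 57
27(ω_s−ω_c) = −57(ω_r−ω_c),  ω_c=0, ω_s=1
ω_r = 0 − (27/57)(1−0) = -9/19
ω_r/ω_s = -9/19

-9/19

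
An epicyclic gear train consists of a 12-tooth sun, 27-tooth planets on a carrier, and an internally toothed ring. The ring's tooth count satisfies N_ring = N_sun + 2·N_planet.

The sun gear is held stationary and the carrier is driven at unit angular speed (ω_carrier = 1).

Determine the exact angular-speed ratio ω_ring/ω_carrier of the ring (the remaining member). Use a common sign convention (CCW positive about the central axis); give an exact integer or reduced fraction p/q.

13/11

N_ring = 12 + 2·27 = 66
12(ω_s−ω_c) = −66(ω_r−ω_c),  ω_s=0, ω_c=1
ω_r = 1 − (12/66)(0−1) = 13/11
ω_r/ω_c = 13/11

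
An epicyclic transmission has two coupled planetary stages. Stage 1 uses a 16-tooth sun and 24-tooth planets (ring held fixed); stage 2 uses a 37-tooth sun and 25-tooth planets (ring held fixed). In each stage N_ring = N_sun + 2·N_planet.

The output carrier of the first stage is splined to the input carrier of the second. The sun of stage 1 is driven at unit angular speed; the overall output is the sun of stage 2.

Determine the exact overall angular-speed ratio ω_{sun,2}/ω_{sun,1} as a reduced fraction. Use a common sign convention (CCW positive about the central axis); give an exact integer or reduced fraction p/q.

124/185

Stage 1: N_ring = 16 + 2·24 = 64
Stage 1: 16(ω_s−ω_c) = −64(ω_r−ω_c),  ω_r=0, ω_s=1
Stage 1: 16(1−ω_c) = −64(0−ω_c)  ⇒  80ω_c = 16  ⇒  ω_c = 1/5
  ⇒ ω_c¹/ω_s¹ = 1/5
Stage 2: N_ring = 37 + 2·25 = 87
Stage 2: 37(ω_s−ω_c) = −87(ω_r−ω_c),  ω_r=0, ω_c=1
Stage 2: ω_s = 1 − (87/37)(0−1) = 124/37
  ⇒ ω_s²/ω_c² = 124/37
Coupling ω_c² = ω_c¹ ⇒ overall = 1/5 × 124/37 = 124/185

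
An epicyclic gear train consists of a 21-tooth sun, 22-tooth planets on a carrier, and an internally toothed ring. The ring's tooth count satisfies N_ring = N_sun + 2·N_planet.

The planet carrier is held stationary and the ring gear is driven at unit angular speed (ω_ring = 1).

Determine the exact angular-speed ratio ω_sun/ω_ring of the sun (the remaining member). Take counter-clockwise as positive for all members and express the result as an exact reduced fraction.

N_ring = 21 + 2·22 = 65
21(ω_s−ω_c) = −65(ω_r−ω_c),  ω_c=0, ω_r=1
ω_s = 0 − (65/21)(1−0) = -65/21
ω_s/ω_r = -65/21

-65/21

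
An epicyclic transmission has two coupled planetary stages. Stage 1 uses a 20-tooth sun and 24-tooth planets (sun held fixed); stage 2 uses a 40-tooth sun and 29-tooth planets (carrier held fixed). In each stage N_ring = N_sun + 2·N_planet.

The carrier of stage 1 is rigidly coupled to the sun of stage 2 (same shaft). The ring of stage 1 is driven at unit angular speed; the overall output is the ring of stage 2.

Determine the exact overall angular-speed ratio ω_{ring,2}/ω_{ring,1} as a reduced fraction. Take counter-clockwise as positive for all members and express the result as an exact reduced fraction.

Stage 1: N_ring = 20 + 2·24 = 68
Stage 1: 20(ω_s−ω_c) = −68(ω_r−ω_c),  ω_s=0, ω_r=1
Stage 1: 20(0−ω_c) = −68(1−ω_c)  ⇒  88ω_c = 68  ⇒  ω_c = 17/22
  ⇒ ω_c¹/ω_r¹ = 17/22
Stage 2: N_ring = 40 + 2·29 = 98
Stage 2: 40(ω_s−ω_c) = −98(ω_r−ω_c),  ω_c=0, ω_s=1
Stage 2: ω_r = 0 − (40/98)(1−0) = -20/49
  ⇒ ω_r²/ω_s² = -20/49
Coupling ω_s² = ω_c¹ ⇒ overall = 17/22 × -20/49 = -170/539

-170/539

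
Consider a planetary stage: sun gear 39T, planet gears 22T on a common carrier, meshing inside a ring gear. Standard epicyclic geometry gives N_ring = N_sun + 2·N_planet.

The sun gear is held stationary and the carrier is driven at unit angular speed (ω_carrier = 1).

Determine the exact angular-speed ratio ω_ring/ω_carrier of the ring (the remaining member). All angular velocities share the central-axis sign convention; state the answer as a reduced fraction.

122/83

N_ring = 39 + 2·22 = 83
39(ω_s−ω_c) = −83(ω_r−ω_c),  ω_s=0, ω_c=1
ω_r = 1 − (39/83)(0−1) = 122/83
ω_r/ω_c = 122/83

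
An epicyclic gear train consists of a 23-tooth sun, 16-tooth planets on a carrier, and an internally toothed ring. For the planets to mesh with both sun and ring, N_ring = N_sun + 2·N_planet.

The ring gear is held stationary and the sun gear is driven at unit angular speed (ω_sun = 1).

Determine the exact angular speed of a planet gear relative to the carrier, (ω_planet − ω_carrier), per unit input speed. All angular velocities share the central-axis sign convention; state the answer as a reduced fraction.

N_ring = 23 + 2·16 = 55
23(ω_s−ω_c) = −55(ω_r−ω_c),  ω_r=0, ω_s=1
23(1−ω_c) = −55(0−ω_c)  ⇒  78ω_c = 23  ⇒  ω_c = 23/78
sun–planet: 23·(1−23/78) = −16·(ω_p−ω_c)  ⇒  ω_p−ω_c = −(23/16)·(55/78) = -1265/1248

-1265/1248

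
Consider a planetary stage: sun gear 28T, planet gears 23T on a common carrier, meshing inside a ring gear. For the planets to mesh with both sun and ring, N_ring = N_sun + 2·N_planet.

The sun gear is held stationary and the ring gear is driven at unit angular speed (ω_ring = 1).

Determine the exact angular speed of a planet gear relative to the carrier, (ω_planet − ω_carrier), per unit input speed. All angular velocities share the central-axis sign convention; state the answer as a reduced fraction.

1036/1173

N_ring = 28 + 2·23 = 74
28(ω_s−ω_c) = −74(ω_r−ω_c),  ω_s=0, ω_r=1
28(0−ω_c) = −74(1−ω_c)  ⇒  102ω_c = 74  ⇒  ω_c = 37/51
sun–planet: 28·(0−37/51) = −23·(ω_p−ω_c)  ⇒  ω_p−ω_c = −(28/23)·(-37/51) = 1036/1173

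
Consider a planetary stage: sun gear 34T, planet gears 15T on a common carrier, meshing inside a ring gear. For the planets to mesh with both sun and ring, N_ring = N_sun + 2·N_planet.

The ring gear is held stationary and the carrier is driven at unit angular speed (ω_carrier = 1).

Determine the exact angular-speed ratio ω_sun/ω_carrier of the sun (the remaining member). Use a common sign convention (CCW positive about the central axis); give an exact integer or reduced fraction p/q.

N_ring = 34 + 2·15 = 64
34(ω_s−ω_c) = −64(ω_r−ω_c),  ω_r=0, ω_c=1
ω_s = 1 − (64/34)(0−1) = 49/17
ω_s/ω_c = 49/17

49/17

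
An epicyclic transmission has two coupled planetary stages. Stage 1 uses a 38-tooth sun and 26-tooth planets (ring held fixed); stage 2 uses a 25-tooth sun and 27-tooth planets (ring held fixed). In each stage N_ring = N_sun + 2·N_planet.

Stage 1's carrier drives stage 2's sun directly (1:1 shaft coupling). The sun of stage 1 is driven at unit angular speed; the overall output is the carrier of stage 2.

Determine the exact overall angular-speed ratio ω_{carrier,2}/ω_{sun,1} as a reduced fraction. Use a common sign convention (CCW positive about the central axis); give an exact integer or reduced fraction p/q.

Stage 1: N_ring = 38 + 2·26 = 90
Stage 1: 38(ω_s−ω_c) = −90(ω_r−ω_c),  ω_r=0, ω_s=1
Stage 1: 38(1−ω_c) = −90(0−ω_c)  ⇒  128ω_c = 38  ⇒  ω_c = 19/64
  ⇒ ω_c¹/ω_s¹ = 19/64
Stage 2: N_ring = 25 + 2·27 = 79
Stage 2: 25(ω_s−ω_c) = −79(ω_r−ω_c),  ω_r=0, ω_s=1
Stage 2: 25(1−ω_c) = −79(0−ω_c)  ⇒  104ω_c = 25  ⇒  ω_c = 25/104
  ⇒ ω_c²/ω_s² = 25/104
Coupling ω_s² = ω_c¹ ⇒ overall = 19/64 × 25/104 = 475/6656

475/6656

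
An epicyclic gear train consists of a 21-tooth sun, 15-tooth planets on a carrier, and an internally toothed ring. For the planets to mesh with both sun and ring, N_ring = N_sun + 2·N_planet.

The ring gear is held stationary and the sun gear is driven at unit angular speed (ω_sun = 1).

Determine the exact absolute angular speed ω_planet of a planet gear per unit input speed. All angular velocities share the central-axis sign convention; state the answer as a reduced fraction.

N_ring = 21 + 2·15 = 51
21(ω_s−ω_c) = −51(ω_r−ω_c),  ω_r=0, ω_s=1
21(1−ω_c) = −51(0−ω_c)  ⇒  72ω_c = 21  ⇒  ω_c = 7/24
sun–planet: 21·(1−7/24) = −15·(ω_p−ω_c)  ⇒  ω_p−ω_c = −(21/15)·(17/24) = -119/120
ω_p = 7/24 − 119/120 = -7/10

-7/10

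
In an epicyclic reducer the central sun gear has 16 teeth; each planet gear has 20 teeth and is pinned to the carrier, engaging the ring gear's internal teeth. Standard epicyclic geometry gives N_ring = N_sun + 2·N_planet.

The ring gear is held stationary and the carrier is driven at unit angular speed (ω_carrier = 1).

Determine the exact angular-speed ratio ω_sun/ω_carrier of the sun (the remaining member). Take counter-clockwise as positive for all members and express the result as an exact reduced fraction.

N_ring = 16 + 2·20 = 56
16(ω_s−ω_c) = −56(ω_r−ω_c),  ω_r=0, ω_c=1
ω_s = 1 − (56/16)(0−1) = 9/2
ω_s/ω_c = 9/2

9/2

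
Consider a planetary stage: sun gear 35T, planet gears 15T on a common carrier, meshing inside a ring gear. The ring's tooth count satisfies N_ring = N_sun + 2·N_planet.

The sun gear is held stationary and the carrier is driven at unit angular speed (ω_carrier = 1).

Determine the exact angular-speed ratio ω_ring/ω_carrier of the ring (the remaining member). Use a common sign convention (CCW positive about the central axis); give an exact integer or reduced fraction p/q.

N_ring = 35 + 2·15 = 65
35(ω_s−ω_c) = −65(ω_r−ω_c),  ω_s=0, ω_c=1
ω_r = 1 − (35/65)(0−1) = 20/13
ω_r/ω_c = 20/13

20/13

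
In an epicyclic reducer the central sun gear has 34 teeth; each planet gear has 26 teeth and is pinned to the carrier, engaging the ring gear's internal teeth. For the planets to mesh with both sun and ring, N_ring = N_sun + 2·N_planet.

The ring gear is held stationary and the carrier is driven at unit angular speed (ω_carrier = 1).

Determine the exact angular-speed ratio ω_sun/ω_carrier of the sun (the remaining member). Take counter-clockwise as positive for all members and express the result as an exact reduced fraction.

N_ring = 34 + 2·26 = 86
34(ω_s−ω_c) = −86(ω_r−ω_c),  ω_r=0, ω_c=1
ω_s = 1 − (86/34)(0−1) = 60/17
ω_s/ω_c = 60/17

60/17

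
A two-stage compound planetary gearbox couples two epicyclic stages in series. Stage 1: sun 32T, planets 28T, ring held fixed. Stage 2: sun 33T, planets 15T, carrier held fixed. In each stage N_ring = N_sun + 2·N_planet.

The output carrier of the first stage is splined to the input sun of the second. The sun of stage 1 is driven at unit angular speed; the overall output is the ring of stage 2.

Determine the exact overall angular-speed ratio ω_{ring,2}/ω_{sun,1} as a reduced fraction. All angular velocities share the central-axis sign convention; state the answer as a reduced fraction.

Stage 1: N_ring = 32 + 2·28 = 88
Stage 1: 32(ω_s−ω_c) = −88(ω_r−ω_c),  ω_r=0, ω_s=1
Stage 1: 32(1−ω_c) = −88(0−ω_c)  ⇒  120ω_c = 32  ⇒  ω_c = 4/15
  ⇒ ω_c¹/ω_s¹ = 4/15
Stage 2: N_ring = 33 + 2·15 = 63
Stage 2: 33(ω_s−ω_c) = −63(ω_r−ω_c),  ω_c=0, ω_s=1
Stage 2: ω_r = 0 − (33/63)(1−0) = -11/21
  ⇒ ω_r²/ω_s² = -11/21
Coupling ω_s² = ω_c¹ ⇒ overall = 4/15 × -11/21 = -44/315

-44/315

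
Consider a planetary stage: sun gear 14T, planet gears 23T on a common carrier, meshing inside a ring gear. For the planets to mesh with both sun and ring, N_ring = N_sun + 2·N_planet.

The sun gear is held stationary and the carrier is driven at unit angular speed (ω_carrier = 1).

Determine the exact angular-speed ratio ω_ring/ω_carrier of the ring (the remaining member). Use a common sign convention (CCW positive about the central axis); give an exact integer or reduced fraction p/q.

37/30

N_ring = 14 + 2·23 = 60
14(ω_s−ω_c) = −60(ω_r−ω_c),  ω_s=0, ω_c=1
ω_r = 1 − (14/60)(0−1) = 37/30
ω_r/ω_c = 37/30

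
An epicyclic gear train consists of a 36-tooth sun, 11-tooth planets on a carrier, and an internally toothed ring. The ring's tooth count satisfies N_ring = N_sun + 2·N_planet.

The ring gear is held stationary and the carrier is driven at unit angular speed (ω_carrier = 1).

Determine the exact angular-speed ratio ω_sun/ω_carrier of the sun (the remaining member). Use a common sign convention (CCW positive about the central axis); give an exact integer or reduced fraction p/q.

N_ring = 36 + 2·11 = 58
36(ω_s−ω_c) = −58(ω_r−ω_c),  ω_r=0, ω_c=1
ω_s = 1 − (58/36)(0−1) = 47/18
ω_s/ω_c = 47/18

47/18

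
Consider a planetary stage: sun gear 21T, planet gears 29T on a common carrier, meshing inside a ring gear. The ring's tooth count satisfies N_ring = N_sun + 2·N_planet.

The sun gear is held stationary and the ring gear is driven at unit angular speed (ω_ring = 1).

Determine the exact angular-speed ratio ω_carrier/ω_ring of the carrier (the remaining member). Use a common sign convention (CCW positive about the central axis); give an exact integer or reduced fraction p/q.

79/100

N_ring = 21 + 2·29 = 79
21(ω_s−ω_c) = −79(ω_r−ω_c),  ω_s=0, ω_r=1
21(0−ω_c) = −79(1−ω_c)  ⇒  100ω_c = 79  ⇒  ω_c = 79/100
ω_c/ω_r = 79/100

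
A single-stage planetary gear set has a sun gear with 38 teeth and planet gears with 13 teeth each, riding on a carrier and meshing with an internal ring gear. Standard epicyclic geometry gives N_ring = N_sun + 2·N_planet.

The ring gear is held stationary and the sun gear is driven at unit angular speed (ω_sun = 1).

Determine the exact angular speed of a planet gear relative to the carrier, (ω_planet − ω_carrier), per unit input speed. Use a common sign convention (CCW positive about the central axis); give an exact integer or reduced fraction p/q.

N_ring = 38 + 2·13 = 64
38(ω_s−ω_c) = −64(ω_r−ω_c),  ω_r=0, ω_s=1
38(1−ω_c) = −64(0−ω_c)  ⇒  102ω_c = 38  ⇒  ω_c = 19/51
sun–planet: 38·(1−19/51) = −13·(ω_p−ω_c)  ⇒  ω_p−ω_c = −(38/13)·(32/51) = -1216/663

-1216/663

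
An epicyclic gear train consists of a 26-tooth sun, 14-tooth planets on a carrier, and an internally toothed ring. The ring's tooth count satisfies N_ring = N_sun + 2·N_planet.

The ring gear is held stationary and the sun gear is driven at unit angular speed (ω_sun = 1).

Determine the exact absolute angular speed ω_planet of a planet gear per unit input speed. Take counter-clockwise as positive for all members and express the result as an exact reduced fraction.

N_ring = 26 + 2·14 = 54
26(ω_s−ω_c) = −54(ω_r−ω_c),  ω_r=0, ω_s=1
26(1−ω_c) = −54(0−ω_c)  ⇒  80ω_c = 26  ⇒  ω_c = 13/40
sun–planet: 26·(1−13/40) = −14·(ω_p−ω_c)  ⇒  ω_p−ω_c = −(26/14)·(27/40) = -351/280
ω_p = 13/40 − 351/280 = -13/14

-13/14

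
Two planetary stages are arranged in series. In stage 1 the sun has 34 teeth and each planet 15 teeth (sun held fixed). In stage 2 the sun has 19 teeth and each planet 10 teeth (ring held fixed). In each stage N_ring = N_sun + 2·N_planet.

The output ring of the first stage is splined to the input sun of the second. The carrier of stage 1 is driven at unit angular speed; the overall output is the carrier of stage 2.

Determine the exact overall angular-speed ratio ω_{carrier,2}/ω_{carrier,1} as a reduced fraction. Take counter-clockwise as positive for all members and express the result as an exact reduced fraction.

931/1856

Stage 1: N_ring = 34 + 2·15 = 64
Stage 1: 34(ω_s−ω_c) = −64(ω_r−ω_c),  ω_s=0, ω_c=1
Stage 1: ω_r = 1 − (34/64)(0−1) = 49/32
  ⇒ ω_r¹/ω_c¹ = 49/32
Stage 2: N_ring = 19 + 2·10 = 39
Stage 2: 19(ω_s−ω_c) = −39(ω_r−ω_c),  ω_r=0, ω_s=1
Stage 2: 19(1−ω_c) = −39(0−ω_c)  ⇒  58ω_c = 19  ⇒  ω_c = 19/58
  ⇒ ω_c²/ω_s² = 19/58
Coupling ω_s² = ω_r¹ ⇒ overall = 49/32 × 19/58 = 931/1856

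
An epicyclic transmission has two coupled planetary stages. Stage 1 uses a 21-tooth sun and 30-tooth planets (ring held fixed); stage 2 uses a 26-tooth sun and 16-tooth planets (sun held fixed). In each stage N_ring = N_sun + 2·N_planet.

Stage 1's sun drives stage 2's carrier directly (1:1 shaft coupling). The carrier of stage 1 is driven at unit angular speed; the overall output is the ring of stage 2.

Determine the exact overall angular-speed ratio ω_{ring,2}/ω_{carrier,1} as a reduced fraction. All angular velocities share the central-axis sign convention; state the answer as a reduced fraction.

204/29

Stage 1: N_ring = 21 + 2·30 = 81
Stage 1: 21(ω_s−ω_c) = −81(ω_r−ω_c),  ω_r=0, ω_c=1
Stage 1: ω_s = 1 − (81/21)(0−1) = 34/7
  ⇒ ω_s¹/ω_c¹ = 34/7
Stage 2: N_ring = 26 + 2·16 = 58
Stage 2: 26(ω_s−ω_c) = −58(ω_r−ω_c),  ω_s=0, ω_c=1
Stage 2: ω_r = 1 − (26/58)(0−1) = 42/29
  ⇒ ω_r²/ω_c² = 42/29
Coupling ω_c² = ω_s¹ ⇒ overall = 34/7 × 42/29 = 204/29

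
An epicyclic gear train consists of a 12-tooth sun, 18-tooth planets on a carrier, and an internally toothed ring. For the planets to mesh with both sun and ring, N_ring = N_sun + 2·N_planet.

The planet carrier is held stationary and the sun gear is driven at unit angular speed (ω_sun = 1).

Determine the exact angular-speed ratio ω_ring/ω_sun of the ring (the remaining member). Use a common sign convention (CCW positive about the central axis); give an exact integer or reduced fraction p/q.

-1/4

N_ring = 12 + 2·18 = 48
12(ω_s−ω_c) = −48(ω_r−ω_c),  ω_c=0, ω_s=1
ω_r = 0 − (12/48)(1−0) = -1/4
ω_r/ω_s = -1/4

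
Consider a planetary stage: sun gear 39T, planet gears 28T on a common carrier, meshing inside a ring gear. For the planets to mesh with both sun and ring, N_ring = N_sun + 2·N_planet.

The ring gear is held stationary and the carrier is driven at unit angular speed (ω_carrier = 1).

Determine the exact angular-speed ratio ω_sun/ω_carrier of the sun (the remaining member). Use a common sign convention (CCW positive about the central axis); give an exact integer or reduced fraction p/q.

N_ring = 39 + 2·28 = 95
39(ω_s−ω_c) = −95(ω_r−ω_c),  ω_r=0, ω_c=1
ω_s = 1 − (95/39)(0−1) = 134/39
ω_s/ω_c = 134/39

134/39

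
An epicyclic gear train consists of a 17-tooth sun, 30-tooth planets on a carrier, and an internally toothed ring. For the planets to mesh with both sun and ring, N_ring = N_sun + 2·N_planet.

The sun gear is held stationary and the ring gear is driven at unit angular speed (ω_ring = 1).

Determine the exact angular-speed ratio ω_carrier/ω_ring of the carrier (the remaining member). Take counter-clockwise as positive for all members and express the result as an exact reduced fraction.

77/94

N_ring = 17 + 2·30 = 77
17(ω_s−ω_c) = −77(ω_r−ω_c),  ω_s=0, ω_r=1
17(0−ω_c) = −77(1−ω_c)  ⇒  94ω_c = 77  ⇒  ω_c = 77/94
ω_c/ω_r = 77/94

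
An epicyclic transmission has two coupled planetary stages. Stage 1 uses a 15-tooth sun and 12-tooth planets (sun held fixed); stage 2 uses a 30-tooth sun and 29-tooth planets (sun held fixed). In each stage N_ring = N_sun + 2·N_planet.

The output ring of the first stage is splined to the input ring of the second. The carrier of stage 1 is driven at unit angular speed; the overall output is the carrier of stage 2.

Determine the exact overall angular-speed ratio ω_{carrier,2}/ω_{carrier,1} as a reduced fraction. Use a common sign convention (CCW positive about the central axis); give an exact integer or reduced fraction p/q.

Stage 1: N_ring = 15 + 2·12 = 39
Stage 1: 15(ω_s−ω_c) = −39(ω_r−ω_c),  ω_s=0, ω_c=1
Stage 1: ω_r = 1 − (15/39)(0−1) = 18/13
  ⇒ ω_r¹/ω_c¹ = 18/13
Stage 2: N_ring = 30 + 2·29 = 88
Stage 2: 30(ω_s−ω_c) = −88(ω_r−ω_c),  ω_s=0, ω_r=1
Stage 2: 30(0−ω_c) = −88(1−ω_c)  ⇒  118ω_c = 88  ⇒  ω_c = 44/59
  ⇒ ω_c²/ω_r² = 44/59
Coupling ω_r² = ω_r¹ ⇒ overall = 18/13 × 44/59 = 792/767

792/767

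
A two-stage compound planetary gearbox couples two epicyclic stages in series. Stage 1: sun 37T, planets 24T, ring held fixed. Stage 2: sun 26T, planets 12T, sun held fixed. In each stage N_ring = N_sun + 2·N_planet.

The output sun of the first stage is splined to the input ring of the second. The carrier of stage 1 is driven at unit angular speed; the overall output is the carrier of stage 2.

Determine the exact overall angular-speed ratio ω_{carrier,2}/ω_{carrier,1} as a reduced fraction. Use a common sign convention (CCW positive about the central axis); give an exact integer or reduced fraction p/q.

1525/703

Stage 1: N_ring = 37 + 2·24 = 85
Stage 1: 37(ω_s−ω_c) = −85(ω_r−ω_c),  ω_r=0, ω_c=1
Stage 1: ω_s = 1 − (85/37)(0−1) = 122/37
  ⇒ ω_s¹/ω_c¹ = 122/37
Stage 2: N_ring = 26 + 2·12 = 50
Stage 2: 26(ω_s−ω_c) = −50(ω_r−ω_c),  ω_s=0, ω_r=1
Stage 2: 26(0−ω_c) = −50(1−ω_c)  ⇒  76ω_c = 50  ⇒  ω_c = 25/38
  ⇒ ω_c²/ω_r² = 25/38
Coupling ω_r² = ω_s¹ ⇒ overall = 122/37 × 25/38 = 1525/703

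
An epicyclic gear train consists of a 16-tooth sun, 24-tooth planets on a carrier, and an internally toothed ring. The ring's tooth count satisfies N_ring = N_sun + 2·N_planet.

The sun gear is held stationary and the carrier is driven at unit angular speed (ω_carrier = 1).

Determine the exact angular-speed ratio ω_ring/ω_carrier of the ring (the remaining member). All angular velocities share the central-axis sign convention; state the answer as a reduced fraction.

N_ring = 16 + 2·24 = 64
16(ω_s−ω_c) = −64(ω_r−ω_c),  ω_s=0, ω_c=1
ω_r = 1 − (16/64)(0−1) = 5/4
ω_r/ω_c = 5/4

5/4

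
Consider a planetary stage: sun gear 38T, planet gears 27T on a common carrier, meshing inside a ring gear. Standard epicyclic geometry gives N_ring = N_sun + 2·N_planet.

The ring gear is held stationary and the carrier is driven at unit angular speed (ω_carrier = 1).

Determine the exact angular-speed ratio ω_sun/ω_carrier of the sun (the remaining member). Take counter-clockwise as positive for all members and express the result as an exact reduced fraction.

N_ring = 38 + 2·27 = 92
38(ω_s−ω_c) = −92(ω_r−ω_c),  ω_r=0, ω_c=1
ω_s = 1 − (92/38)(0−1) = 65/19
ω_s/ω_c = 65/19

65/19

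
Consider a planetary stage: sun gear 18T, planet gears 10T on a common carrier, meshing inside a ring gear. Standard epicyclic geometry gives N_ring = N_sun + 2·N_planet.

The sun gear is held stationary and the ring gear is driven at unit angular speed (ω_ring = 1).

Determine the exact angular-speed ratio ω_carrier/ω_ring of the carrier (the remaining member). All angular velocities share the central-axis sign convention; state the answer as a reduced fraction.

19/28

N_ring = 18 + 2·10 = 38
18(ω_s−ω_c) = −38(ω_r−ω_c),  ω_s=0, ω_r=1
18(0−ω_c) = −38(1−ω_c)  ⇒  56ω_c = 38  ⇒  ω_c = 19/28
ω_c/ω_r = 19/28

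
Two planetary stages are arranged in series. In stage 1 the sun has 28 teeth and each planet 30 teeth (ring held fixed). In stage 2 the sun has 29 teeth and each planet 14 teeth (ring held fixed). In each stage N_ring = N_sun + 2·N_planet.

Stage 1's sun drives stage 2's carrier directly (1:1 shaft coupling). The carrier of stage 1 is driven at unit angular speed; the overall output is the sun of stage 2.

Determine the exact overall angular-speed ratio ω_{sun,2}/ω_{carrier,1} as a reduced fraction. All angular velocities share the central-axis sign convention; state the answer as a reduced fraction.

Stage 1: N_ring = 28 + 2·30 = 88
Stage 1: 28(ω_s−ω_c) = −88(ω_r−ω_c),  ω_r=0, ω_c=1
Stage 1: ω_s = 1 − (88/28)(0−1) = 29/7
  ⇒ ω_s¹/ω_c¹ = 29/7
Stage 2: N_ring = 29 + 2·14 = 57
Stage 2: 29(ω_s−ω_c) = −57(ω_r−ω_c),  ω_r=0, ω_c=1
Stage 2: ω_s = 1 − (57/29)(0−1) = 86/29
  ⇒ ω_s²/ω_c² = 86/29
Coupling ω_c² = ω_s¹ ⇒ overall = 29/7 × 86/29 = 86/7

86/7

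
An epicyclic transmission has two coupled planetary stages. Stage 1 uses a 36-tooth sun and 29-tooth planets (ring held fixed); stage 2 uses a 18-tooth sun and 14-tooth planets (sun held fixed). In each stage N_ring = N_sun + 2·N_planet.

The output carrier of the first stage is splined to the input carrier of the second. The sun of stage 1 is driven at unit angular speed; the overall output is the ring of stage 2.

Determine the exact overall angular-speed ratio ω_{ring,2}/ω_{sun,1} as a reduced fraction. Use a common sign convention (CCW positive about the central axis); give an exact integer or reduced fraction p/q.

Stage 1: N_ring = 36 + 2·29 = 94
Stage 1: 36(ω_s−ω_c) = −94(ω_r−ω_c),  ω_r=0, ω_s=1
Stage 1: 36(1−ω_c) = −94(0−ω_c)  ⇒  130ω_c = 36  ⇒  ω_c = 18/65
  ⇒ ω_c¹/ω_s¹ = 18/65
Stage 2: N_ring = 18 + 2·14 = 46
Stage 2: 18(ω_s−ω_c) = −46(ω_r−ω_c),  ω_s=0, ω_c=1
Stage 2: ω_r = 1 − (18/46)(0−1) = 32/23
  ⇒ ω_r²/ω_c² = 32/23
Coupling ω_c² = ω_c¹ ⇒ overall = 18/65 × 32/23 = 576/1495

576/1495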